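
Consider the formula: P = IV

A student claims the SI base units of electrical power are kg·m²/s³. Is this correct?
Units of each symbol in P = IV:
  I (current): A
  V (voltage, in volts): kg·m²/(s³·A)

Multiplying the contributions: [A] · [kg·m²/(s³·A)]
Adding exponents of each base unit: kg: 1, m: 2, s: -3
SI base units of electrical power: kg·m²/s³

The claimed units kg·m²/s³ match the derived units, so the claim is correct.

Answer: Yes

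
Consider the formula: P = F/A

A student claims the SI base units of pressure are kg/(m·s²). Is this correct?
Units of each symbol in P = F/A:
  F (force): kg·m/s²
  A (area): m²  → in the denominator, contributes 1/m²

Multiplying the contributions: [kg·m/s²] · [1/m²]
Adding exponents of each base unit: kg: 1, m: -1, s: -2
SI base units of pressure: kg/(m·s²)

The claimed units kg/(m·s²) match the derived units, so the claim is correct.

Answer: Yes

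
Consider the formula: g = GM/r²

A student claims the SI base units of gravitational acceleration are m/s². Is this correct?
Units of each symbol in g = GM/r²:
  G (gravitational constant): m³/(kg·s²)
  M (mass): kg
  r (distance): m  → to the power 2 in the denominator, contributes 1/m²

Multiplying the contributions: [m³/(kg·s²)] · [kg] · [1/m²]
Adding exponents of each base unit: m: 1, s: -2
SI base units of gravitational acceleration: m/s²

The claimed units m/s² match the derived units, so the claim is correct.

Answer: Yes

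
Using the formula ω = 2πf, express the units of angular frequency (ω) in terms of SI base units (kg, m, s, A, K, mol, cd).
Units of each symbol in ω = 2πf:
  f (frequency): 1/s
  The factor 2π is dimensionless.

Multiplying the contributions: [1/s]
Adding exponents of each base unit: s: -1
SI base units of angular frequency: 1/s

Answer: 1/s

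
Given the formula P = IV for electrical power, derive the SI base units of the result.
Units of each symbol in P = IV:
  I (current): A
  V (voltage, in volts): kg·m²/(s³·A)

Multiplying the contributions: [A] · [kg·m²/(s³·A)]
Adding exponents of each base unit: kg: 1, m: 2, s: -3
SI base units of electrical power: kg·m²/s³

Answer: kg·m²/s³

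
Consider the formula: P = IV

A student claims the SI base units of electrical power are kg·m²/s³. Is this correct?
Units of each symbol in P = IV:
  I (current): A
  V (voltage, in volts): kg·m²/(s³·A)

Multiplying the contributions: [A] · [kg·m²/(s³·A)]
Adding exponents of each base unit: kg: 1, m: 2, s: -3
SI base units of electrical power: kg·m²/s³

The claimed units kg·m²/s³ match the derived units, so the claim is correct.

Answer: Yes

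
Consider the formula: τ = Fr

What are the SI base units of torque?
Units of each symbol in τ = Fr:
  F (force): kg·m/s²
  r (lever arm): m

Multiplying the contributions: [kg·m/s²] · [m]
Adding exponents of each base unit: kg: 1, m: 2, s: -2
SI base units of torque: kg·m²/s²

Answer: kg·m²/s²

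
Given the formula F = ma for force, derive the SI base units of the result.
Units of each symbol in F = ma:
  m (mass): kg
  a (acceleration): m/s²

Multiplying the contributions: [kg] · [m/s²]
Adding exponents of each base unit: kg: 1, m: 1, s: -2
SI base units of force: kg·m/s²

Answer: kg·m/s²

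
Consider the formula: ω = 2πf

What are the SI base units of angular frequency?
Units of each symbol in ω = 2πf:
  f (frequency): 1/s
  The factor 2π is dimensionless.

Multiplying the contributions: [1/s]
Adding exponents of each base unit: s: -1
SI base units of angular frequency: 1/s

Answer: 1/s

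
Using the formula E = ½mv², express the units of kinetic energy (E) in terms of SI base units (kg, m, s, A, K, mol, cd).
Units of each symbol in E = ½mv²:
  m (mass): kg
  v (speed): m/s  → to the power 2, contributes m²/s²
  The factor ½ is dimensionless.

Multiplying the contributions: [kg] · [m²/s²]
Adding exponents of each base unit: kg: 1, m: 2, s: -2
SI base units of kinetic energy: kg·m²/s²

Answer: kg·m²/s²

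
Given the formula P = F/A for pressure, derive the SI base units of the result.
Units of each symbol in P = F/A:
  F (force): kg·m/s²
  A (area): m²  → in the denominator, contributes 1/m²

Multiplying the contributions: [kg·m/s²] · [1/m²]
Adding exponents of each base unit: kg: 1, m: -1, s: -2
SI base units of pressure: kg/(m·s²)

Answer: kg/(m·s²)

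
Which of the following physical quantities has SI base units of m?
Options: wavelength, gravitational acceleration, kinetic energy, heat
Checking the SI base units of each option:
  wavelength (λ = v/f): m  ✓ matches
  gravitational acceleration (g = GM/r²): m/s²  ✗
  kinetic energy (E = ½mv²): kg·m²/s²  ✗
  heat (Q = mcΔT): kg·m²/s²  ✗

Only wavelength has units m.

Answer: wavelength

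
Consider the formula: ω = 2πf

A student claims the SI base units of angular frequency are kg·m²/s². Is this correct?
Units of each symbol in ω = 2πf:
  f (frequency): 1/s
  The factor 2π is dimensionless.

Multiplying the contributions: [1/s]
Adding exponents of each base unit: s: -1
SI base units of angular frequency: 1/s

The claimed units kg·m²/s² (exponents kg: 1, m: 2, s: -2) do not match the derived units 1/s (exponents s: -1), so the claim is incorrect.

Answer: No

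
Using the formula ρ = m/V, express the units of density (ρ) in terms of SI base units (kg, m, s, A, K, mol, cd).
Units of each symbol in ρ = m/V:
  m (mass): kg
  V (volume): m³  → in the denominator, contributes 1/m³

Multiplying the contributions: [kg] · [1/m³]
Adding exponents of each base unit: kg: 1, m: -3
SI base units of density: kg/m³

Answer: kg/m³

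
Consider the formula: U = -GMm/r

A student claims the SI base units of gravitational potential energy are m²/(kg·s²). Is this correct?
Units of each symbol in U = -GMm/r:
  G (gravitational constant): m³/(kg·s²)
  M (mass): kg
  m (mass): kg
  r (distance): m  → in the denominator, contributes 1/m
  The minus sign does not affect the units.

Multiplying the contributions: [m³/(kg·s²)] · [kg] · [kg] · [1/m]
Adding exponents of each base unit: kg: 1, m: 2, s: -2
SI base units of gravitational potential energy: kg·m²/s²

The claimed units m²/(kg·s²) (exponents kg: -1, m: 2, s: -2) do not match the derived units kg·m²/s² (exponents kg: 1, m: 2, s: -2), so the claim is incorrect.

Answer: No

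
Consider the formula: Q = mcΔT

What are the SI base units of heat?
Units of each symbol in Q = mcΔT:
  m (mass): kg
  c (specific heat capacity, in J/(kg·K)): m²/(s²·K)
  ΔT (temperature change): K

Multiplying the contributions: [kg] · [m²/(s²·K)] · [K]
Adding exponents of each base unit: kg: 1, m: 2, s: -2
SI base units of heat: kg·m²/s²

Answer: kg·m²/s²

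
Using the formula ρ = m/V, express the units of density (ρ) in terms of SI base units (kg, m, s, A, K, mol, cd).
Units of each symbol in ρ = m/V:
  m (mass): kg
  V (volume): m³  → in the denominator, contributes 1/m³

Multiplying the contributions: [kg] · [1/m³]
Adding exponents of each base unit: kg: 1, m: -3
SI base units of density: kg/m³

Answer: kg/m³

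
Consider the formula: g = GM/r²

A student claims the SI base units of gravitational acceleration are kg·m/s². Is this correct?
Units of each symbol in g = GM/r²:
  G (gravitational constant): m³/(kg·s²)
  M (mass): kg
  r (distance): m  → to the power 2 in the denominator, contributes 1/m²

Multiplying the contributions: [m³/(kg·s²)] · [kg] · [1/m²]
Adding exponents of each base unit: m: 1, s: -2
SI base units of gravitational acceleration: m/s²

The claimed units kg·m/s² (exponents kg: 1, m: 1, s: -2) do not match the derived units m/s² (exponents m: 1, s: -2), so the claim is incorrect.

Answer: No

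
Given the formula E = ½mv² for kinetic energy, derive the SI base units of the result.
Units of each symbol in E = ½mv²:
  m (mass): kg
  v (speed): m/s  → to the power 2, contributes m²/s²
  The factor ½ is dimensionless.

Multiplying the contributions: [kg] · [m²/s²]
Adding exponents of each base unit: kg: 1, m: 2, s: -2
SI base units of kinetic energy: kg·m²/s²

Answer: kg·m²/s²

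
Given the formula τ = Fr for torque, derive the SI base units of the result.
Units of each symbol in τ = Fr:
  F (force): kg·m/s²
  r (lever arm): m

Multiplying the contributions: [kg·m/s²] · [m]
Adding exponents of each base unit: kg: 1, m: 2, s: -2
SI base units of torque: kg·m²/s²

Answer: kg·m²/s²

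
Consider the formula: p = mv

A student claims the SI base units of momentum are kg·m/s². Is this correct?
Units of each symbol in p = mv:
  m (mass): kg
  v (velocity): m/s

Multiplying the contributions: [kg] · [m/s]
Adding exponents of each base unit: kg: 1, m: 1, s: -1
SI base units of momentum: kg·m/s

The claimed units kg·m/s² (exponents kg: 1, m: 1, s: -2) do not match the derived units kg·m/s (exponents kg: 1, m: 1, s: -1), so the claim is incorrect.

Answer: No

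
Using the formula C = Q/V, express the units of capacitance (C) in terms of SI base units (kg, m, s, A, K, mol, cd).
Units of each symbol in C = Q/V:
  Q (charge, in coulombs): s·A
  V (voltage, in volts): kg·m²/(s³·A)  → in the denominator, contributes s³·A/(kg·m²)

Multiplying the contributions: [s·A] · [s³·A/(kg·m²)]
Adding exponents of each base unit: kg: -1, m: -2, s: 4, A: 2
SI base units of capacitance: s⁴·A²/(kg·m²)

Answer: s⁴·A²/(kg·m²)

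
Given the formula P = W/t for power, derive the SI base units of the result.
Units of each symbol in P = W/t:
  W (work): kg·m²/s²
  t (time): s  → in the denominator, contributes 1/s

Multiplying the contributions: [kg·m²/s²] · [1/s]
Adding exponents of each base unit: kg: 1, m: 2, s: -3
SI base units of power: kg·m²/s³

Answer: kg·m²/s³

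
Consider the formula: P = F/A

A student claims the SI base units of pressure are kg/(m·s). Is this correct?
Units of each symbol in P = F/A:
  F (force): kg·m/s²
  A (area): m²  → in the denominator, contributes 1/m²

Multiplying the contributions: [kg·m/s²] · [1/m²]
Adding exponents of each base unit: kg: 1, m: -1, s: -2
SI base units of pressure: kg/(m·s²)

The claimed units kg/(m·s) (exponents kg: 1, m: -1, s: -1) do not match the derived units kg/(m·s²) (exponents kg: 1, m: -1, s: -2), so the claim is incorrect.

Answer: No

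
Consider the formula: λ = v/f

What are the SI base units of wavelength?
Units of each symbol in λ = v/f:
  v (wave speed): m/s
  f (frequency): 1/s  → in the denominator, contributes s

Multiplying the contributions: [m/s] · [s]
Adding exponents of each base unit: m: 1
SI base units of wavelength: m

Answer: m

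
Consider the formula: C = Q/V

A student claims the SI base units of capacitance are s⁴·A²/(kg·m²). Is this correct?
Units of each symbol in C = Q/V:
  Q (charge, in coulombs): s·A
  V (voltage, in volts): kg·m²/(s³·A)  → in the denominator, contributes s³·A/(kg·m²)

Multiplying the contributions: [s·A] · [s³·A/(kg·m²)]
Adding exponents of each base unit: kg: -1, m: -2, s: 4, A: 2
SI base units of capacitance: s⁴·A²/(kg·m²)

The claimed units s⁴·A²/(kg·m²) match the derived units, so the claim is correct.

Answer: Yes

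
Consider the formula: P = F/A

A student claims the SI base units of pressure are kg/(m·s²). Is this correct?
Units of each symbol in P = F/A:
  F (force): kg·m/s²
  A (area): m²  → in the denominator, contributes 1/m²

Multiplying the contributions: [kg·m/s²] · [1/m²]
Adding exponents of each base unit: kg: 1, m: -1, s: -2
SI base units of pressure: kg/(m·s²)

The claimed units kg/(m·s²) match the derived units, so the claim is correct.

Answer: Yes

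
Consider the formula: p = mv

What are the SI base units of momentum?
Units of each symbol in p = mv:
  m (mass): kg
  v (velocity): m/s

Multiplying the contributions: [kg] · [m/s]
Adding exponents of each base unit: kg: 1, m: 1, s: -1
SI base units of momentum: kg·m/s

Answer: kg·m/s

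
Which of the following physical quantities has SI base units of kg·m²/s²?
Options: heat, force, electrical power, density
Checking the SI base units of each option:
  heat (Q = mcΔT): kg·m²/s²  ✓ matches
  force (F = ma): kg·m/s²  ✗
  electrical power (P = IV): kg·m²/s³  ✗
  density (ρ = m/V): kg/m³  ✗

Only heat has units kg·m²/s².

Answer: heat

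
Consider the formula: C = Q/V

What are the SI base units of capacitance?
Units of each symbol in C = Q/V:
  Q (charge, in coulombs): s·A
  V (voltage, in volts): kg·m²/(s³·A)  → in the denominator, contributes s³·A/(kg·m²)

Multiplying the contributions: [s·A] · [s³·A/(kg·m²)]
Adding exponents of each base unit: kg: -1, m: -2, s: 4, A: 2
SI base units of capacitance: s⁴·A²/(kg·m²)

Answer: s⁴·A²/(kg·m²)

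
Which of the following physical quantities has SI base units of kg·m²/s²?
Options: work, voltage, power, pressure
Checking the SI base units of each option:
  work (W = Fd): kg·m²/s²  ✓ matches
  voltage (V = IR): kg·m²/(s³·A)  ✗
  power (P = W/t): kg·m²/s³  ✗
  pressure (P = F/A): kg/(m·s²)  ✗

Only work has units kg·m²/s².

Answer: work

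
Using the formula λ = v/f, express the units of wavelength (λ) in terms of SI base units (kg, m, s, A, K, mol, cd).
Units of each symbol in λ = v/f:
  v (wave speed): m/s
  f (frequency): 1/s  → in the denominator, contributes s

Multiplying the contributions: [m/s] · [s]
Adding exponents of each base unit: m: 1
SI base units of wavelength: m

Answer: m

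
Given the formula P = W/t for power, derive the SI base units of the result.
Units of each symbol in P = W/t:
  W (work): kg·m²/s²
  t (time): s  → in the denominator, contributes 1/s

Multiplying the contributions: [kg·m²/s²] · [1/s]
Adding exponents of each base unit: kg: 1, m: 2, s: -3
SI base units of power: kg·m²/s³

Answer: kg·m²/s³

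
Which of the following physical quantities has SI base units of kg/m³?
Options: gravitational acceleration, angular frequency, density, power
Checking the SI base units of each option:
  gravitational acceleration (g = GM/r²): m/s²  ✗
  angular frequency (ω = 2πf): 1/s  ✗
  density (ρ = m/V): kg/m³  ✓ matches
  power (P = W/t): kg·m²/s³  ✗

Only density has units kg/m³.

Answer: density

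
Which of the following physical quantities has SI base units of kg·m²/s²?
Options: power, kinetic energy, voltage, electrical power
Checking the SI base units of each option:
  power (P = W/t): kg·m²/s³  ✗
  kinetic energy (E = ½mv²): kg·m²/s²  ✓ matches
  voltage (V = IR): kg·m²/(s³·A)  ✗
  electrical power (P = IV): kg·m²/s³  ✗

Only kinetic energy has units kg·m²/s².

Answer: kinetic energy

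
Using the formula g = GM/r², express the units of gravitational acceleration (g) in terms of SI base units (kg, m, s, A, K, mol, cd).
Units of each symbol in g = GM/r²:
  G (gravitational constant): m³/(kg·s²)
  M (mass): kg
  r (distance): m  → to the power 2 in the denominator, contributes 1/m²

Multiplying the contributions: [m³/(kg·s²)] · [kg] · [1/m²]
Adding exponents of each base unit: m: 1, s: -2
SI base units of gravitational acceleration: m/s²

Answer: m/s²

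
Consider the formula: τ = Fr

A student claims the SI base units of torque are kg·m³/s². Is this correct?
Units of each symbol in τ = Fr:
  F (force): kg·m/s²
  r (lever arm): m

Multiplying the contributions: [kg·m/s²] · [m]
Adding exponents of each base unit: kg: 1, m: 2, s: -2
SI base units of torque: kg·m²/s²

The claimed units kg·m³/s² (exponents kg: 1, m: 3, s: -2) do not match the derived units kg·m²/s² (exponents kg: 1, m: 2, s: -2), so the claim is incorrect.

Answer: No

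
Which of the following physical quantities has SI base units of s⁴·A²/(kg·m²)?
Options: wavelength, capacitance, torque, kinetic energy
Checking the SI base units of each option:
  wavelength (λ = v/f): m  ✗
  capacitance (C = Q/V): s⁴·A²/(kg·m²)  ✓ matches
  torque (τ = Fr): kg·m²/s²  ✗
  kinetic energy (E = ½mv²): kg·m²/s²  ✗

Only capacitance has units s⁴·A²/(kg·m²).

Answer: capacitance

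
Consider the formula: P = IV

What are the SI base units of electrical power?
Units of each symbol in P = IV:
  I (current): A
  V (voltage, in volts): kg·m²/(s³·A)

Multiplying the contributions: [A] · [kg·m²/(s³·A)]
Adding exponents of each base unit: kg: 1, m: 2, s: -3
SI base units of electrical power: kg·m²/s³

Answer: kg·m²/s³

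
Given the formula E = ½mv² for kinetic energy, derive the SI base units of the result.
Units of each symbol in E = ½mv²:
  m (mass): kg
  v (speed): m/s  → to the power 2, contributes m²/s²
  The factor ½ is dimensionless.

Multiplying the contributions: [kg] · [m²/s²]
Adding exponents of each base unit: kg: 1, m: 2, s: -2
SI base units of kinetic energy: kg·m²/s²

Answer: kg·m²/s²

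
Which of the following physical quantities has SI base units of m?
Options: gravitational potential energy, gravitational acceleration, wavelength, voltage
Checking the SI base units of each option:
  gravitational potential energy (U = -GMm/r): kg·m²/s²  ✗
  gravitational acceleration (g = GM/r²): m/s²  ✗
  wavelength (λ = v/f): m  ✓ matches
  voltage (V = IR): kg·m²/(s³·A)  ✗

Only wavelength has units m.

Answer: wavelength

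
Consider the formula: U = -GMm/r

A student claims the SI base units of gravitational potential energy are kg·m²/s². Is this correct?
Units of each symbol in U = -GMm/r:
  G (gravitational constant): m³/(kg·s²)
  M (mass): kg
  m (mass): kg
  r (distance): m  → in the denominator, contributes 1/m
  The minus sign does not affect the units.

Multiplying the contributions: [m³/(kg·s²)] · [kg] · [kg] · [1/m]
Adding exponents of each base unit: kg: 1, m: 2, s: -2
SI base units of gravitational potential energy: kg·m²/s²

The claimed units kg·m²/s² match the derived units, so the claim is correct.

Answer: Yes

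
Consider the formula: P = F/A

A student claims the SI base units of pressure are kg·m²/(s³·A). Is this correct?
Units of each symbol in P = F/A:
  F (force): kg·m/s²
  A (area): m²  → in the denominator, contributes 1/m²

Multiplying the contributions: [kg·m/s²] · [1/m²]
Adding exponents of each base unit: kg: 1, m: -1, s: -2
SI base units of pressure: kg/(m·s²)

The claimed units kg·m²/(s³·A) (exponents kg: 1, m: 2, s: -3, A: -1) do not match the derived units kg/(m·s²) (exponents kg: 1, m: -1, s: -2), so the claim is incorrect.

Answer: No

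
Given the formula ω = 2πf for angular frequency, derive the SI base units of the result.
Units of each symbol in ω = 2πf:
  f (frequency): 1/s
  The factor 2π is dimensionless.

Multiplying the contributions: [1/s]
Adding exponents of each base unit: s: -1
SI base units of angular frequency: 1/s

Answer: 1/s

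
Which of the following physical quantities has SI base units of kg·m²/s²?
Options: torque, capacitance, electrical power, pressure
Checking the SI base units of each option:
  torque (τ = Fr): kg·m²/s²  ✓ matches
  capacitance (C = Q/V): s⁴·A²/(kg·m²)  ✗
  electrical power (P = IV): kg·m²/s³  ✗
  pressure (P = F/A): kg/(m·s²)  ✗

Only torque has units kg·m²/s².

Answer: torque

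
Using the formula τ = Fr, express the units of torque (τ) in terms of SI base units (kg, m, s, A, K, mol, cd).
Units of each symbol in τ = Fr:
  F (force): kg·m/s²
  r (lever arm): m

Multiplying the contributions: [kg·m/s²] · [m]
Adding exponents of each base unit: kg: 1, m: 2, s: -2
SI base units of torque: kg·m²/s²

Answer: kg·m²/s²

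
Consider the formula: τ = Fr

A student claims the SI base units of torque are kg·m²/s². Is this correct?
Units of each symbol in τ = Fr:
  F (force): kg·m/s²
  r (lever arm): m

Multiplying the contributions: [kg·m/s²] · [m]
Adding exponents of each base unit: kg: 1, m: 2, s: -2
SI base units of torque: kg·m²/s²

The claimed units kg·m²/s² match the derived units, so the claim is correct.

Answer: Yes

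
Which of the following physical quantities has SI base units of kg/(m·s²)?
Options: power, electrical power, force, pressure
Checking the SI base units of each option:
  power (P = W/t): kg·m²/s³  ✗
  electrical power (P = IV): kg·m²/s³  ✗
  force (F = ma): kg·m/s²  ✗
  pressure (P = F/A): kg/(m·s²)  ✓ matches

Only pressure has units kg/(m·s²).

Answer: pressure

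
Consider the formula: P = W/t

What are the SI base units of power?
Units of each symbol in P = W/t:
  W (work): kg·m²/s²
  t (time): s  → in the denominator, contributes 1/s

Multiplying the contributions: [kg·m²/s²] · [1/s]
Adding exponents of each base unit: kg: 1, m: 2, s: -3
SI base units of power: kg·m²/s³

Answer: kg·m²/s³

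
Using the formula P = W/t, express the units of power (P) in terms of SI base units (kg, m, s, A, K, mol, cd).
Units of each symbol in P = W/t:
  W (work): kg·m²/s²
  t (time): s  → in the denominator, contributes 1/s

Multiplying the contributions: [kg·m²/s²] · [1/s]
Adding exponents of each base unit: kg: 1, m: 2, s: -3
SI base units of power: kg·m²/s³

Answer: kg·m²/s³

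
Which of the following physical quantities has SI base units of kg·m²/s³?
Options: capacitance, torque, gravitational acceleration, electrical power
Checking the SI base units of each option:
  capacitance (C = Q/V): s⁴·A²/(kg·m²)  ✗
  torque (τ = Fr): kg·m²/s²  ✗
  gravitational acceleration (g = GM/r²): m/s²  ✗
  electrical power (P = IV): kg·m²/s³  ✓ matches

Only electrical power has units kg·m²/s³.

Answer: electrical power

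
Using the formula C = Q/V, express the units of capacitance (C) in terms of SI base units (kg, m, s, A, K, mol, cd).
Units of each symbol in C = Q/V:
  Q (charge, in coulombs): s·A
  V (voltage, in volts): kg·m²/(s³·A)  → in the denominator, contributes s³·A/(kg·m²)

Multiplying the contributions: [s·A] · [s³·A/(kg·m²)]
Adding exponents of each base unit: kg: -1, m: -2, s: 4, A: 2
SI base units of capacitance: s⁴·A²/(kg·m²)

Answer: s⁴·A²/(kg·m²)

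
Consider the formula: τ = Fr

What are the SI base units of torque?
Units of each symbol in τ = Fr:
  F (force): kg·m/s²
  r (lever arm): m

Multiplying the contributions: [kg·m/s²] · [m]
Adding exponents of each base unit: kg: 1, m: 2, s: -2
SI base units of torque: kg·m²/s²

Answer: kg·m²/s²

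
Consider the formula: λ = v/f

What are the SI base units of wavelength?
Units of each symbol in λ = v/f:
  v (wave speed): m/s
  f (frequency): 1/s  → in the denominator, contributes s

Multiplying the contributions: [m/s] · [s]
Adding exponents of each base unit: m: 1
SI base units of wavelength: m

Answer: m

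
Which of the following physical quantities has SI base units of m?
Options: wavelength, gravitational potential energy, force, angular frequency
Checking the SI base units of each option:
  wavelength (λ = v/f): m  ✓ matches
  gravitational potential energy (U = -GMm/r): kg·m²/s²  ✗
  force (F = ma): kg·m/s²  ✗
  angular frequency (ω = 2πf): 1/s  ✗

Only wavelength has units m.

Answer: wavelength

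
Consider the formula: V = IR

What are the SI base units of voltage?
Units of each symbol in V = IR:
  I (current): A
  R (resistance, in ohms): kg·m²/(s³·A²)

Multiplying the contributions: [A] · [kg·m²/(s³·A²)]
Adding exponents of each base unit: kg: 1, m: 2, s: -3, A: -1
SI base units of voltage: kg·m²/(s³·A)

Answer: kg·m²/(s³·A)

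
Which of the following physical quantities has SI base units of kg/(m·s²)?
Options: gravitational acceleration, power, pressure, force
Checking the SI base units of each option:
  gravitational acceleration (g = GM/r²): m/s²  ✗
  power (P = W/t): kg·m²/s³  ✗
  pressure (P = F/A): kg/(m·s²)  ✓ matches
  force (F = ma): kg·m/s²  ✗

Only pressure has units kg/(m·s²).

Answer: pressure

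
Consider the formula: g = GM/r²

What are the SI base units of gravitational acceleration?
Units of each symbol in g = GM/r²:
  G (gravitational constant): m³/(kg·s²)
  M (mass): kg
  r (distance): m  → to the power 2 in the denominator, contributes 1/m²

Multiplying the contributions: [m³/(kg·s²)] · [kg] · [1/m²]
Adding exponents of each base unit: m: 1, s: -2
SI base units of gravitational acceleration: m/s²

Answer: m/s²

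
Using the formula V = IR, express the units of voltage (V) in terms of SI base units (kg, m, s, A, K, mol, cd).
Units of each symbol in V = IR:
  I (current): A
  R (resistance, in ohms): kg·m²/(s³·A²)

Multiplying the contributions: [A] · [kg·m²/(s³·A²)]
Adding exponents of each base unit: kg: 1, m: 2, s: -3, A: -1
SI base units of voltage: kg·m²/(s³·A)

Answer: kg·m²/(s³·A)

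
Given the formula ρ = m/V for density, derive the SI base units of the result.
Units of each symbol in ρ = m/V:
  m (mass): kg
  V (volume): m³  → in the denominator, contributes 1/m³

Multiplying the contributions: [kg] · [1/m³]
Adding exponents of each base unit: kg: 1, m: -3
SI base units of density: kg/m³

Answer: kg/m³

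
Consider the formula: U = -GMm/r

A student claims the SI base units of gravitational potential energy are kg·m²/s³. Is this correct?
Units of each symbol in U = -GMm/r:
  G (gravitational constant): m³/(kg·s²)
  M (mass): kg
  m (mass): kg
  r (distance): m  → in the denominator, contributes 1/m
  The minus sign does not affect the units.

Multiplying the contributions: [m³/(kg·s²)] · [kg] · [kg] · [1/m]
Adding exponents of each base unit: kg: 1, m: 2, s: -2
SI base units of gravitational potential energy: kg·m²/s²

The claimed units kg·m²/s³ (exponents kg: 1, m: 2, s: -3) do not match the derived units kg·m²/s² (exponents kg: 1, m: 2, s: -2), so the claim is incorrect.

Answer: No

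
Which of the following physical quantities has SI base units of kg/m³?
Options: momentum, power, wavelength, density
Checking the SI base units of each option:
  momentum (p = mv): kg·m/s  ✗
  power (P = W/t): kg·m²/s³  ✗
  wavelength (λ = v/f): m  ✗
  density (ρ = m/V): kg/m³  ✓ matches

Only density has units kg/m³.

Answer: density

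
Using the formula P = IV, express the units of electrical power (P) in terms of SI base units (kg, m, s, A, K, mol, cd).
Units of each symbol in P = IV:
  I (current): A
  V (voltage, in volts): kg·m²/(s³·A)

Multiplying the contributions: [A] · [kg·m²/(s³·A)]
Adding exponents of each base unit: kg: 1, m: 2, s: -3
SI base units of electrical power: kg·m²/s³

Answer: kg·m²/s³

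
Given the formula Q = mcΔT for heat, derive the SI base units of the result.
Units of each symbol in Q = mcΔT:
  m (mass): kg
  c (specific heat capacity, in J/(kg·K)): m²/(s²·K)
  ΔT (temperature change): K

Multiplying the contributions: [kg] · [m²/(s²·K)] · [K]
Adding exponents of each base unit: kg: 1, m: 2, s: -2
SI base units of heat: kg·m²/s²

Answer: kg·m²/s²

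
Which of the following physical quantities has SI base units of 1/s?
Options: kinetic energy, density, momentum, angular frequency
Checking the SI base units of each option:
  kinetic energy (E = ½mv²): kg·m²/s²  ✗
  density (ρ = m/V): kg/m³  ✗
  momentum (p = mv): kg·m/s  ✗
  angular frequency (ω = 2πf): 1/s  ✓ matches

Only angular frequency has units 1/s.

Answer: angular frequency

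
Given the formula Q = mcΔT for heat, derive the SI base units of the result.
Units of each symbol in Q = mcΔT:
  m (mass): kg
  c (specific heat capacity, in J/(kg·K)): m²/(s²·K)
  ΔT (temperature change): K

Multiplying the contributions: [kg] · [m²/(s²·K)] · [K]
Adding exponents of each base unit: kg: 1, m: 2, s: -2
SI base units of heat: kg·m²/s²

Answer: kg·m²/s²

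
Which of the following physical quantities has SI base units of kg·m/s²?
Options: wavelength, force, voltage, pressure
Checking the SI base units of each option:
  wavelength (λ = v/f): m  ✗
  force (F = ma): kg·m/s²  ✓ matches
  voltage (V = IR): kg·m²/(s³·A)  ✗
  pressure (P = F/A): kg/(m·s²)  ✗

Only force has units kg·m/s².

Answer: force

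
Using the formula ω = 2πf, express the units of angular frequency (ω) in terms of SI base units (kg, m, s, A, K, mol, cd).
Units of each symbol in ω = 2πf:
  f (frequency): 1/s
  The factor 2π is dimensionless.

Multiplying the contributions: [1/s]
Adding exponents of each base unit: s: -1
SI base units of angular frequency: 1/s

Answer: 1/s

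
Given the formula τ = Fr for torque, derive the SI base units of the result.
Units of each symbol in τ = Fr:
  F (force): kg·m/s²
  r (lever arm): m

Multiplying the contributions: [kg·m/s²] · [m]
Adding exponents of each base unit: kg: 1, m: 2, s: -2
SI base units of torque: kg·m²/s²

Answer: kg·m²/s²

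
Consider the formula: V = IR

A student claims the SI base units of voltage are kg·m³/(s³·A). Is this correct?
Units of each symbol in V = IR:
  I (current): A
  R (resistance, in ohms): kg·m²/(s³·A²)

Multiplying the contributions: [A] · [kg·m²/(s³·A²)]
Adding exponents of each base unit: kg: 1, m: 2, s: -3, A: -1
SI base units of voltage: kg·m²/(s³·A)

The claimed units kg·m³/(s³·A) (exponents kg: 1, m: 3, s: -3, A: -1) do not match the derived units kg·m²/(s³·A) (exponents kg: 1, m: 2, s: -3, A: -1), so the claim is incorrect.

Answer: No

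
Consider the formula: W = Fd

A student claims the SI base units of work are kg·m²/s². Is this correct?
Units of each symbol in W = Fd:
  F (force): kg·m/s²
  d (displacement): m

Multiplying the contributions: [kg·m/s²] · [m]
Adding exponents of each base unit: kg: 1, m: 2, s: -2
SI base units of work: kg·m²/s²

The claimed units kg·m²/s² match the derived units, so the claim is correct.

Answer: Yes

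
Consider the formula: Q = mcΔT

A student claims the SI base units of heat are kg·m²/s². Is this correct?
Units of each symbol in Q = mcΔT:
  m (mass): kg
  c (specific heat capacity, in J/(kg·K)): m²/(s²·K)
  ΔT (temperature change): K

Multiplying the contributions: [kg] · [m²/(s²·K)] · [K]
Adding exponents of each base unit: kg: 1, m: 2, s: -2
SI base units of heat: kg·m²/s²

The claimed units kg·m²/s² match the derived units, so the claim is correct.

Answer: Yes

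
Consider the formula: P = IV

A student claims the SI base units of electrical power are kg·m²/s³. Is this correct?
Units of each symbol in P = IV:
  I (current): A
  V (voltage, in volts): kg·m²/(s³·A)

Multiplying the contributions: [A] · [kg·m²/(s³·A)]
Adding exponents of each base unit: kg: 1, m: 2, s: -3
SI base units of electrical power: kg·m²/s³

The claimed units kg·m²/s³ match the derived units, so the claim is correct.

Answer: Yes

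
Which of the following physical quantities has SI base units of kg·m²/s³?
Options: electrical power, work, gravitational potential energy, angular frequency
Checking the SI base units of each option:
  electrical power (P = IV): kg·m²/s³  ✓ matches
  work (W = Fd): kg·m²/s²  ✗
  gravitational potential energy (U = -GMm/r): kg·m²/s²  ✗
  angular frequency (ω = 2πf): 1/s  ✗

Only electrical power has units kg·m²/s³.

Answer: electrical power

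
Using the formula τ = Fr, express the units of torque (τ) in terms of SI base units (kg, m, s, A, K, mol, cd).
Units of each symbol in τ = Fr:
  F (force): kg·m/s²
  r (lever arm): m

Multiplying the contributions: [kg·m/s²] · [m]
Adding exponents of each base unit: kg: 1, m: 2, s: -2
SI base units of torque: kg·m²/s²

Answer: kg·m²/s²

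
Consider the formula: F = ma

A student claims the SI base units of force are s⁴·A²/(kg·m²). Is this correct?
Units of each symbol in F = ma:
  m (mass): kg
  a (acceleration): m/s²

Multiplying the contributions: [kg] · [m/s²]
Adding exponents of each base unit: kg: 1, m: 1, s: -2
SI base units of force: kg·m/s²

The claimed units s⁴·A²/(kg·m²) (exponents kg: -1, m: -2, s: 4, A: 2) do not match the derived units kg·m/s² (exponents kg: 1, m: 1, s: -2), so the claim is incorrect.

Answer: No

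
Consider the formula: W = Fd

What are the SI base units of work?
Units of each symbol in W = Fd:
  F (force): kg·m/s²
  d (displacement): m

Multiplying the contributions: [kg·m/s²] · [m]
Adding exponents of each base unit: kg: 1, m: 2, s: -2
SI base units of work: kg·m²/s²

Answer: kg·m²/s²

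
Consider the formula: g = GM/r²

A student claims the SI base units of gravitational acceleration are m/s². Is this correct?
Units of each symbol in g = GM/r²:
  G (gravitational constant): m³/(kg·s²)
  M (mass): kg
  r (distance): m  → to the power 2 in the denominator, contributes 1/m²

Multiplying the contributions: [m³/(kg·s²)] · [kg] · [1/m²]
Adding exponents of each base unit: m: 1, s: -2
SI base units of gravitational acceleration: m/s²

The claimed units m/s² match the derived units, so the claim is correct.

Answer: Yes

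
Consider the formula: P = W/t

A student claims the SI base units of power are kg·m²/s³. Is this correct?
Units of each symbol in P = W/t:
  W (work): kg·m²/s²
  t (time): s  → in the denominator, contributes 1/s

Multiplying the contributions: [kg·m²/s²] · [1/s]
Adding exponents of each base unit: kg: 1, m: 2, s: -3
SI base units of power: kg·m²/s³

The claimed units kg·m²/s³ match the derived units, so the claim is correct.

Answer: Yes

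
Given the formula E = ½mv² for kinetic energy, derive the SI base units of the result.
Units of each symbol in E = ½mv²:
  m (mass): kg
  v (speed): m/s  → to the power 2, contributes m²/s²
  The factor ½ is dimensionless.

Multiplying the contributions: [kg] · [m²/s²]
Adding exponents of each base unit: kg: 1, m: 2, s: -2
SI base units of kinetic energy: kg·m²/s²

Answer: kg·m²/s²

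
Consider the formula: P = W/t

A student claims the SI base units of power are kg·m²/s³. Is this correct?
Units of each symbol in P = W/t:
  W (work): kg·m²/s²
  t (time): s  → in the denominator, contributes 1/s

Multiplying the contributions: [kg·m²/s²] · [1/s]
Adding exponents of each base unit: kg: 1, m: 2, s: -3
SI base units of power: kg·m²/s³

The claimed units kg·m²/s³ match the derived units, so the claim is correct.

Answer: Yes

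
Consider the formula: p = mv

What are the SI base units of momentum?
Units of each symbol in p = mv:
  m (mass): kg
  v (velocity): m/s

Multiplying the contributions: [kg] · [m/s]
Adding exponents of each base unit: kg: 1, m: 1, s: -1
SI base units of momentum: kg·m/s

Answer: kg·m/s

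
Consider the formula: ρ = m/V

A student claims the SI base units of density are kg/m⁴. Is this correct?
Units of each symbol in ρ = m/V:
  m (mass): kg
  V (volume): m³  → in the denominator, contributes 1/m³

Multiplying the contributions: [kg] · [1/m³]
Adding exponents of each base unit: kg: 1, m: -3
SI base units of density: kg/m³

The claimed units kg/m⁴ (exponents kg: 1, m: -4) do not match the derived units kg/m³ (exponents kg: 1, m: -3), so the claim is incorrect.

Answer: No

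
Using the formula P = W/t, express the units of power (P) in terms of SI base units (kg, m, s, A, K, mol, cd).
Units of each symbol in P = W/t:
  W (work): kg·m²/s²
  t (time): s  → in the denominator, contributes 1/s

Multiplying the contributions: [kg·m²/s²] · [1/s]
Adding exponents of each base unit: kg: 1, m: 2, s: -3
SI base units of power: kg·m²/s³

Answer: kg·m²/s³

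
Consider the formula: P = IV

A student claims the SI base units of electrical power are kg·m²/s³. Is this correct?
Units of each symbol in P = IV:
  I (current): A
  V (voltage, in volts): kg·m²/(s³·A)

Multiplying the contributions: [A] · [kg·m²/(s³·A)]
Adding exponents of each base unit: kg: 1, m: 2, s: -3
SI base units of electrical power: kg·m²/s³

The claimed units kg·m²/s³ match the derived units, so the claim is correct.

Answer: Yes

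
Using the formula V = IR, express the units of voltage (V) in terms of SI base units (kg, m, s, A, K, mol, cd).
Units of each symbol in V = IR:
  I (current): A
  R (resistance, in ohms): kg·m²/(s³·A²)

Multiplying the contributions: [A] · [kg·m²/(s³·A²)]
Adding exponents of each base unit: kg: 1, m: 2, s: -3, A: -1
SI base units of voltage: kg·m²/(s³·A)

Answer: kg·m²/(s³·A)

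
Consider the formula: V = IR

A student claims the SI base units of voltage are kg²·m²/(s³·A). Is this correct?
Units of each symbol in V = IR:
  I (current): A
  R (resistance, in ohms): kg·m²/(s³·A²)

Multiplying the contributions: [A] · [kg·m²/(s³·A²)]
Adding exponents of each base unit: kg: 1, m: 2, s: -3, A: -1
SI base units of voltage: kg·m²/(s³·A)

The claimed units kg²·m²/(s³·A) (exponents kg: 2, m: 2, s: -3, A: -1) do not match the derived units kg·m²/(s³·A) (exponents kg: 1, m: 2, s: -3, A: -1), so the claim is incorrect.

Answer: No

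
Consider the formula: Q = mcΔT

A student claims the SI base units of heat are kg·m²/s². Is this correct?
Units of each symbol in Q = mcΔT:
  m (mass): kg
  c (specific heat capacity, in J/(kg·K)): m²/(s²·K)
  ΔT (temperature change): K

Multiplying the contributions: [kg] · [m²/(s²·K)] · [K]
Adding exponents of each base unit: kg: 1, m: 2, s: -2
SI base units of heat: kg·m²/s²

The claimed units kg·m²/s² match the derived units, so the claim is correct.

Answer: Yes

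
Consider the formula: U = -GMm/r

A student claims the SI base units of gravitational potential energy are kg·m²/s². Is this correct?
Units of each symbol in U = -GMm/r:
  G (gravitational constant): m³/(kg·s²)
  M (mass): kg
  m (mass): kg
  r (distance): m  → in the denominator, contributes 1/m
  The minus sign does not affect the units.

Multiplying the contributions: [m³/(kg·s²)] · [kg] · [kg] · [1/m]
Adding exponents of each base unit: kg: 1, m: 2, s: -2
SI base units of gravitational potential energy: kg·m²/s²

The claimed units kg·m²/s² match the derived units, so the claim is correct.

Answer: Yes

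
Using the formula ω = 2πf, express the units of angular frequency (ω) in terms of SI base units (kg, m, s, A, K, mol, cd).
Units of each symbol in ω = 2πf:
  f (frequency): 1/s
  The factor 2π is dimensionless.

Multiplying the contributions: [1/s]
Adding exponents of each base unit: s: -1
SI base units of angular frequency: 1/s

Answer: 1/s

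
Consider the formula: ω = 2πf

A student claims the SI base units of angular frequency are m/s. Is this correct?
Units of each symbol in ω = 2πf:
  f (frequency): 1/s
  The factor 2π is dimensionless.

Multiplying the contributions: [1/s]
Adding exponents of each base unit: s: -1
SI base units of angular frequency: 1/s

The claimed units m/s (exponents m: 1, s: -1) do not match the derived units 1/s (exponents s: -1), so the claim is incorrect.

Answer: No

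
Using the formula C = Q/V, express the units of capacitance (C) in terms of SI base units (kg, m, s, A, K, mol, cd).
Units of each symbol in C = Q/V:
  Q (charge, in coulombs): s·A
  V (voltage, in volts): kg·m²/(s³·A)  → in the denominator, contributes s³·A/(kg·m²)

Multiplying the contributions: [s·A] · [s³·A/(kg·m²)]
Adding exponents of each base unit: kg: -1, m: -2, s: 4, A: 2
SI base units of capacitance: s⁴·A²/(kg·m²)

Answer: s⁴·A²/(kg·m²)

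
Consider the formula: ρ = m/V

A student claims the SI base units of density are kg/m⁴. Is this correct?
Units of each symbol in ρ = m/V:
  m (mass): kg
  V (volume): m³  → in the denominator, contributes 1/m³

Multiplying the contributions: [kg] · [1/m³]
Adding exponents of each base unit: kg: 1, m: -3
SI base units of density: kg/m³

The claimed units kg/m⁴ (exponents kg: 1, m: -4) do not match the derived units kg/m³ (exponents kg: 1, m: -3), so the claim is incorrect.

Answer: No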